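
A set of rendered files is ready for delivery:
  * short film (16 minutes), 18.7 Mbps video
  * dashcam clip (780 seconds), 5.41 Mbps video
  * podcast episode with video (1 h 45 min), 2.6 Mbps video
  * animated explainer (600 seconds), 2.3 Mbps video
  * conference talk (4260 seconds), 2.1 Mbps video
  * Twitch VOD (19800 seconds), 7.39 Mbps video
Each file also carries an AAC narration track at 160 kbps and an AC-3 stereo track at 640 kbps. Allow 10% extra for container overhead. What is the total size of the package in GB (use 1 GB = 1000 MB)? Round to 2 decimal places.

Audio total: 160 + 640 = 800 kbps = 0.800 Mbps.
short film: 19.500 Mbps × 960 s × 1.10 = 20592.0 Mb
dashcam clip: 6.210 Mbps × 780 s × 1.10 = 5328.2 Mb
podcast episode with video: 3.400 Mbps × 6300 s × 1.10 = 23562.0 Mb
animated explainer: 3.100 Mbps × 600 s × 1.10 = 2046.0 Mb
conference talk: 2.900 Mbps × 4260 s × 1.10 = 13589.4 Mb
Twitch VOD: 8.190 Mbps × 19800 s × 1.10 = 178378.2 Mb
Total: 243495.8 Mb = 30437.0 MB.
= 30.44 GB.

30.44 GB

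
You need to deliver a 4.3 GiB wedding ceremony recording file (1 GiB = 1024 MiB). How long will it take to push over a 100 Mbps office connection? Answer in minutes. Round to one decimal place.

File: 4.3 GiB = 36936.7 Mb.
At 100 Mbps: 36936.7 / 100 = 369.4 s ≈ 6.16 minutes.

6.2 minutes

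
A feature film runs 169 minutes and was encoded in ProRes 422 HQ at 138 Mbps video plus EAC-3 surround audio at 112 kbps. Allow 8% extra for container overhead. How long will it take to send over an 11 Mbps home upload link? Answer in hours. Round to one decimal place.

38.2 hours

169 min = 10140 s
Audio: 112 kbps = 0.112 Mbps.
Total bitrate: 138.112 Mbps.
File: 138.112 Mbps × 10140 s = 1400455.7 Mb.
With 8% container overhead: ×1.08. → 1512492.1 Mb.
At 11 Mbps: 1512492.1 / 11 = 137499.3 s ≈ 38.2 hours.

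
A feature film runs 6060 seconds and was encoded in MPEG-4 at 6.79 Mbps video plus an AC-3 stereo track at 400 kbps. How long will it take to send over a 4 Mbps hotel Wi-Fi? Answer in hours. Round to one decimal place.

Audio: 400 kbps = 0.400 Mbps.
Total bitrate: 7.190 Mbps.
File: 7.190 Mbps × 6060 s = 43571.4 Mb.
At 4 Mbps: 43571.4 / 4 = 10892.9 s ≈ 3.03 hours.

3.0 hours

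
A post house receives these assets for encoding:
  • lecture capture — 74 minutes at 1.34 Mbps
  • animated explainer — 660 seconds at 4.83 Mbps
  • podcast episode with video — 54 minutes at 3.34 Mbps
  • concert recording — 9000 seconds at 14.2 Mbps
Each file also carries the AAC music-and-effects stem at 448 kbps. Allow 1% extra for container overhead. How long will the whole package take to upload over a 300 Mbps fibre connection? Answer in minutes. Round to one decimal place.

Audio: 448 kbps = 0.448 Mbps.
lecture capture: 1.788 Mbps × 4440 s × 1.01 = 8018.1 Mb
animated explainer: 5.278 Mbps × 660 s × 1.01 = 3518.3 Mb
podcast episode with video: 3.788 Mbps × 3240 s × 1.01 = 12395.9 Mb
concert recording: 14.648 Mbps × 9000 s × 1.01 = 133150.3 Mb
Total: 157082.6 Mb = 19635.3 MB.
At 300 Mbps: 157082.6 / 300 = 524 s ≈ 8.73 minutes.

8.7 minutes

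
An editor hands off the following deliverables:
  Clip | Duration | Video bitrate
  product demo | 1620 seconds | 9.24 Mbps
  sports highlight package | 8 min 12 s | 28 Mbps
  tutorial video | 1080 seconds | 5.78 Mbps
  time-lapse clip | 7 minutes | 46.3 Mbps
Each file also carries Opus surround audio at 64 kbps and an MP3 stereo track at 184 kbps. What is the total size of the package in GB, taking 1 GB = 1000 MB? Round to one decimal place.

Audio total: 64 + 184 = 248 kbps = 0.248 Mbps.
product demo: 9.488 Mbps × 1620 s = 15370.6 Mb
sports highlight package: 28.248 Mbps × 492 s = 13898.0 Mb
tutorial video: 6.028 Mbps × 1080 s = 6510.2 Mb
time-lapse clip: 46.548 Mbps × 420 s = 19550.2 Mb
Total: 55329.0 Mb = 6916.1 MB.
= 6.916 GB.

6.9 GB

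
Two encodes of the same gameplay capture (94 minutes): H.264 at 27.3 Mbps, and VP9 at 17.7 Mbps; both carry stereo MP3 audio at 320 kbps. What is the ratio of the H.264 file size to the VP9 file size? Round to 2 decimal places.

94 min = 5640 s
Audio: 320 kbps = 0.320 Mbps.
H.264: 27.620 Mbps × 5640 s = 155776.8 Mb = 18.135 GiB.
VP9: 18.020 Mbps × 5640 s = 101632.8 Mb = 11.832 GiB.
Ratio: 18.135 / 11.832 = 1.533.

1.53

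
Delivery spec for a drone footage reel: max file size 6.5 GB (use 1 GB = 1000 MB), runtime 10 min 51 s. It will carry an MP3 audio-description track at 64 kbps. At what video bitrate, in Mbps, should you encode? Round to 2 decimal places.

79.81 Mbps

Budget: 6.5 GB = 52000.0 Mb.
10 min 51 s = 651 s
Total bitrate budget: 52000.0 Mb / 651 s = 79.877 Mbps.
Audio: 64 kbps = 0.064 Mbps.
Video: 79.877 − 0.064 = 79.813 Mbps.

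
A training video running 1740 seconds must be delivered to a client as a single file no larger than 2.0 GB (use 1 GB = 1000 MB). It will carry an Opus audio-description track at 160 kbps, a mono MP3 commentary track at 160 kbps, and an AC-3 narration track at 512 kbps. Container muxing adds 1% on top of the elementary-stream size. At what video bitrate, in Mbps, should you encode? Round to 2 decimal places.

8.27 Mbps

Budget: 2.0 GB = 16000.0 Mb.
Stream payload after overhead: 16000.0 / 1.01 = 15841.6 Mb.
Total bitrate budget: 15841.6 Mb / 1740 s = 9.104 Mbps.
Audio total: 160 + 160 + 512 = 832 kbps = 0.832 Mbps.
Video: 9.104 − 0.832 = 8.272 Mbps.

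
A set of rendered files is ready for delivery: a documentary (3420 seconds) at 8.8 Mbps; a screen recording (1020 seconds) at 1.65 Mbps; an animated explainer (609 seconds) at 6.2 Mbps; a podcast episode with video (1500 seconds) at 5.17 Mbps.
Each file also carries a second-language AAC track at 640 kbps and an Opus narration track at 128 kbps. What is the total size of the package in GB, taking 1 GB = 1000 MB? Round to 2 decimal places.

6.04 GB

Audio total: 640 + 128 = 768 kbps = 0.768 Mbps.
documentary: 9.568 Mbps × 3420 s = 32722.6 Mb
screen recording: 2.418 Mbps × 1020 s = 2466.4 Mb
animated explainer: 6.968 Mbps × 609 s = 4243.5 Mb
podcast episode with video: 5.938 Mbps × 1500 s = 8907.0 Mb
Total: 48339.4 Mb = 6042.4 MB.
= 6.042 GB.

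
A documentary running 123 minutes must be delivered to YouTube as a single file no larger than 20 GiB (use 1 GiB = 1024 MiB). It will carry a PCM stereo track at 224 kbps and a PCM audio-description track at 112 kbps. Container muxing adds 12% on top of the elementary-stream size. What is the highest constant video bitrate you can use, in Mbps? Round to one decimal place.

20.4 Mbps

Budget: 20 GiB = 171798.7 Mb.
Stream payload after overhead: 171798.7 / 1.12 = 153391.7 Mb.
123 min = 7380 s
Total bitrate budget: 153391.7 Mb / 7380 s = 20.785 Mbps.
Audio total: 224 + 112 = 336 kbps = 0.336 Mbps.
Video: 20.785 − 0.336 = 20.449 Mbps.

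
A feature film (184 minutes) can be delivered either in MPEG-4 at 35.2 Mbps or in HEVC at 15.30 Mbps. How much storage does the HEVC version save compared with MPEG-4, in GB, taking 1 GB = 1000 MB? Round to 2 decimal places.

27.46 GB

184 min = 11040 s
MPEG-4: 35.200 Mbps × 11040 s = 388608.0 Mb = 48.576 GB.
HEVC: 15.300 Mbps × 11040 s = 168912.0 Mb = 21.114 GB.
Saving: 48.576 − 21.114 = 27.462 GB.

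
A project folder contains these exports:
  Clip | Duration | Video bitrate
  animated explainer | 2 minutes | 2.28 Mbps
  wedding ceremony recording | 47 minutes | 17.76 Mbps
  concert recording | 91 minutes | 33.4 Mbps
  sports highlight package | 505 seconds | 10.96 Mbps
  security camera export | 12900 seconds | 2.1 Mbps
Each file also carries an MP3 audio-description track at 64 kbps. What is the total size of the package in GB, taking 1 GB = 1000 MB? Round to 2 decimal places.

33.34 GB

Audio: 64 kbps = 0.064 Mbps.
animated explainer: 2.344 Mbps × 120 s = 281.3 Mb
wedding ceremony recording: 17.824 Mbps × 2820 s = 50263.7 Mb
concert recording: 33.464 Mbps × 5460 s = 182713.4 Mb
sports highlight package: 11.024 Mbps × 505 s = 5567.1 Mb
security camera export: 2.164 Mbps × 12900 s = 27915.6 Mb
Total: 266741.1 Mb = 33342.6 MB.
= 33.34 GB.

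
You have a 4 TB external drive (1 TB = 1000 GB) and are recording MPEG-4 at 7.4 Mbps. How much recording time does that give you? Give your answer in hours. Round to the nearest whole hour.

Capacity: 4 TB = 32,000,000 Mb.
Recording time: 32,000,000 / 7.400 = 4,324,324 s ≈ 1,201 hours.

1201 hours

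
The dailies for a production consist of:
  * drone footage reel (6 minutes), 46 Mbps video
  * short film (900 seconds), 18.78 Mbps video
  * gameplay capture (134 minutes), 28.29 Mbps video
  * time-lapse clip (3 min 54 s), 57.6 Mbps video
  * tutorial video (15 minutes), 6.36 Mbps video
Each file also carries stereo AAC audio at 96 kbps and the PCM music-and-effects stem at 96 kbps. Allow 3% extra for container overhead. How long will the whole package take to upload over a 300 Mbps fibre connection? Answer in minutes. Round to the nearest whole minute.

Audio total: 96 + 96 = 192 kbps = 0.192 Mbps.
drone footage reel: 46.192 Mbps × 360 s × 1.03 = 17128.0 Mb
short film: 18.972 Mbps × 900 s × 1.03 = 17587.0 Mb
gameplay capture: 28.482 Mbps × 8040 s × 1.03 = 235865.1 Mb
time-lapse clip: 57.792 Mbps × 234 s × 1.03 = 13929.0 Mb
tutorial video: 6.552 Mbps × 900 s × 1.03 = 6073.7 Mb
Total: 290582.9 Mb = 36322.9 MB.
At 300 Mbps: 290582.9 / 300 = 969 s ≈ 16.1 minutes.

16 minutes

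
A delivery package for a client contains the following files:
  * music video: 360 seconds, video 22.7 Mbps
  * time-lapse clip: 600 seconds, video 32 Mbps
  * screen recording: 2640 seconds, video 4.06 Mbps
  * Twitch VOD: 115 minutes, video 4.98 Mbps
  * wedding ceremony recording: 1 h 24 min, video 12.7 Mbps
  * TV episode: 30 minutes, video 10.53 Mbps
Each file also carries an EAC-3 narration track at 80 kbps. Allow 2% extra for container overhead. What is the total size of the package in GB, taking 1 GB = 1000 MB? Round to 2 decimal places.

19.99 GB

Audio: 80 kbps = 0.080 Mbps.
music video: 22.780 Mbps × 360 s × 1.02 = 8364.8 Mb
time-lapse clip: 32.080 Mbps × 600 s × 1.02 = 19633.0 Mb
screen recording: 4.140 Mbps × 2640 s × 1.02 = 11148.2 Mb
Twitch VOD: 5.060 Mbps × 6900 s × 1.02 = 35612.3 Mb
wedding ceremony recording: 12.780 Mbps × 5040 s × 1.02 = 65699.4 Mb
TV episode: 10.610 Mbps × 1800 s × 1.02 = 19480.0 Mb
Total: 159937.6 Mb = 19992.2 MB.
= 19.99 GB.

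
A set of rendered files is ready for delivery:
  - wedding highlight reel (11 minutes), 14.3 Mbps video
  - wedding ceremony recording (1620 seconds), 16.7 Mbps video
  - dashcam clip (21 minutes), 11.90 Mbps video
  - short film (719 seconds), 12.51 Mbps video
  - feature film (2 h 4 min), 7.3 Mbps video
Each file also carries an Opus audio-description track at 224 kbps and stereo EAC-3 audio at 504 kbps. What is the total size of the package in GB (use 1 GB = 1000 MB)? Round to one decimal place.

Audio total: 224 + 504 = 728 kbps = 0.728 Mbps.
wedding highlight reel: 15.028 Mbps × 660 s = 9918.5 Mb
wedding ceremony recording: 17.428 Mbps × 1620 s = 28233.4 Mb
dashcam clip: 12.628 Mbps × 1260 s = 15911.3 Mb
short film: 13.238 Mbps × 719 s = 9518.1 Mb
feature film: 8.028 Mbps × 7440 s = 59728.3 Mb
Total: 123309.6 Mb = 15413.7 MB.
= 15.41 GB.

15.4 GB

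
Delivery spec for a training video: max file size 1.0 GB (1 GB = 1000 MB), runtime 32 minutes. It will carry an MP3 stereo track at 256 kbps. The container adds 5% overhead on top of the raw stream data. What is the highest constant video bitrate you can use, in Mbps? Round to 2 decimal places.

3.71 Mbps

Budget: 1.0 GB = 8000.0 Mb.
Stream payload after overhead: 8000.0 / 1.05 = 7619.0 Mb.
32 min = 1920 s
Total bitrate budget: 7619.0 Mb / 1920 s = 3.968 Mbps.
Audio: 256 kbps = 0.256 Mbps.
Video: 3.968 − 0.256 = 3.712 Mbps.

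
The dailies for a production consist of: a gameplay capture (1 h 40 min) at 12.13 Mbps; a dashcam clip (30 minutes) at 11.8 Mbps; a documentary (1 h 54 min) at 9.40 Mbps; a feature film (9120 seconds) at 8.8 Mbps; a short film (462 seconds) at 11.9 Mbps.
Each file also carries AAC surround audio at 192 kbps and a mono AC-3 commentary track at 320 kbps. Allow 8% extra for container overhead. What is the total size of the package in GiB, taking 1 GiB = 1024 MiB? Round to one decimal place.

Audio total: 192 + 320 = 512 kbps = 0.512 Mbps.
gameplay capture: 12.642 Mbps × 6000 s × 1.08 = 81920.2 Mb
dashcam clip: 12.312 Mbps × 1800 s × 1.08 = 23934.5 Mb
documentary: 9.912 Mbps × 6840 s × 1.08 = 73221.9 Mb
feature film: 9.312 Mbps × 9120 s × 1.08 = 91719.5 Mb
short film: 12.412 Mbps × 462 s × 1.08 = 6193.1 Mb
Total: 276989.2 Mb = 34623.6 MB.
= 32.25 GiB.

32.2 GiB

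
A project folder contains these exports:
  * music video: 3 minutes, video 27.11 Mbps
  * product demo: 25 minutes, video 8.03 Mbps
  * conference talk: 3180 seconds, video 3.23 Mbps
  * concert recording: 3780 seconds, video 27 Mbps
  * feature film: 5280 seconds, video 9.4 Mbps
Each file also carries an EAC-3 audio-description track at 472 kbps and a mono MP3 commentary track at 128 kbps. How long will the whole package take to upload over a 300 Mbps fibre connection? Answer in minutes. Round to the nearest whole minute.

Audio total: 472 + 128 = 600 kbps = 0.600 Mbps.
music video: 27.710 Mbps × 180 s = 4987.8 Mb
product demo: 8.630 Mbps × 1500 s = 12945.0 Mb
conference talk: 3.830 Mbps × 3180 s = 12179.4 Mb
concert recording: 27.600 Mbps × 3780 s = 104328.0 Mb
feature film: 10.000 Mbps × 5280 s = 52800.0 Mb
Total: 187240.2 Mb = 23405.0 MB.
At 300 Mbps: 187240.2 / 300 = 624 s ≈ 10.4 minutes.

10 minutes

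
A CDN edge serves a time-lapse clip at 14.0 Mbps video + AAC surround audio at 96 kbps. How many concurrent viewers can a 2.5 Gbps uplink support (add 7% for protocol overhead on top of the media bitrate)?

Audio: 96 kbps = 0.096 Mbps.
Per-viewer media rate: 14.096 Mbps.
On the wire with 7% overhead: 15.083 Mbps.
2.5 Gbps = 2,500 Mbps; 2,500 / 15.083 = 165.75 → 165 viewers.

165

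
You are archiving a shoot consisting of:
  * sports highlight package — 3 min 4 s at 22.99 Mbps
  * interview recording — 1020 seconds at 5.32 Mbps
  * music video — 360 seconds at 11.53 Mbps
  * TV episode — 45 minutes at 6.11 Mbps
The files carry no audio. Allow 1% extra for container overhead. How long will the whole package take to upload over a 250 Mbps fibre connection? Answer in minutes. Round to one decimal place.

2.0 minutes

sports highlight package: 22.990 Mbps × 184 s × 1.01 = 4272.5 Mb
interview recording: 5.320 Mbps × 1020 s × 1.01 = 5480.7 Mb
music video: 11.530 Mbps × 360 s × 1.01 = 4192.3 Mb
TV episode: 6.110 Mbps × 2700 s × 1.01 = 16662.0 Mb
Total: 30607.4 Mb = 3825.9 MB.
At 250 Mbps: 30607.4 / 250 = 122 s ≈ 2.04 minutes.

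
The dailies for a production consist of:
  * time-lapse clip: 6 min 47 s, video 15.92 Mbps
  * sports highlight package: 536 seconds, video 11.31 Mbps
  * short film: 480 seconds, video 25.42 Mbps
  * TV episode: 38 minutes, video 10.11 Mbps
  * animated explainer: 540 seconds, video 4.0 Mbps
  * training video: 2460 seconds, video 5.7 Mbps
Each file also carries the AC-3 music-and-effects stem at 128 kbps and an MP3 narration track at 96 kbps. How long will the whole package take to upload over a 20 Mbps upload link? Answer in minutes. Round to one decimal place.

54.6 minutes

Audio total: 128 + 96 = 224 kbps = 0.224 Mbps.
time-lapse clip: 16.144 Mbps × 407 s = 6570.6 Mb
sports highlight package: 11.534 Mbps × 536 s = 6182.2 Mb
short film: 25.644 Mbps × 480 s = 12309.1 Mb
TV episode: 10.334 Mbps × 2280 s = 23561.5 Mb
animated explainer: 4.224 Mbps × 540 s = 2281.0 Mb
training video: 5.924 Mbps × 2460 s = 14573.0 Mb
Total: 65477.5 Mb = 8184.7 MB.
At 20 Mbps: 65477.5 / 20 = 3274 s ≈ 54.6 minutes.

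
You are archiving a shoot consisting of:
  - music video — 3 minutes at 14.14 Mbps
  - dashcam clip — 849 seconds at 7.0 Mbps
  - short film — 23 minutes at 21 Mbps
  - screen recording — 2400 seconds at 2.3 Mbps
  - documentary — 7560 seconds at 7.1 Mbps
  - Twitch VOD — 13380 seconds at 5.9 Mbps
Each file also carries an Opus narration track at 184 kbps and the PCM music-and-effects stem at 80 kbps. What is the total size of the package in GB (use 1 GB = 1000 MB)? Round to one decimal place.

22.8 GB

Audio total: 184 + 80 = 264 kbps = 0.264 Mbps.
music video: 14.404 Mbps × 180 s = 2592.7 Mb
dashcam clip: 7.264 Mbps × 849 s = 6167.1 Mb
short film: 21.264 Mbps × 1380 s = 29344.3 Mb
screen recording: 2.564 Mbps × 2400 s = 6153.6 Mb
documentary: 7.364 Mbps × 7560 s = 55671.8 Mb
Twitch VOD: 6.164 Mbps × 13380 s = 82474.3 Mb
Total: 182403.9 Mb = 22800.5 MB.
= 22.80 GB.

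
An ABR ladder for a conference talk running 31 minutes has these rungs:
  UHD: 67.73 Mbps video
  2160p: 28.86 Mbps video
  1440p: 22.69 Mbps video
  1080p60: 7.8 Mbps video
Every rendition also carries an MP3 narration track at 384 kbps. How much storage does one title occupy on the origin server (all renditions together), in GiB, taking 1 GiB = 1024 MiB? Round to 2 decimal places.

27.85 GiB

31 min = 1860 s
Audio: 384 kbps = 0.384 Mbps.
Sum of rendition bitrates: (67.73+0.384) + (28.86+0.384) + (22.69+0.384) + (7.8+0.384) = 128.616 Mbps.
× 1860 s = 239,226 Mb = 29,903 MB = 27.85 GiB.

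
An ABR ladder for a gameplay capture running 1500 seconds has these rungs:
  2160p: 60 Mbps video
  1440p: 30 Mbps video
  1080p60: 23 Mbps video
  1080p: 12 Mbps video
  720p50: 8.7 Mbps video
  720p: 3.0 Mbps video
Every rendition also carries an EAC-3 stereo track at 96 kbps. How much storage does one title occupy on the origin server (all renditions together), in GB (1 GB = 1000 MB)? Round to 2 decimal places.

Audio: 96 kbps = 0.096 Mbps.
Sum of rendition bitrates: (60+0.096) + (30+0.096) + (23+0.096) + (12+0.096) + (8.7+0.096) + (3.0+0.096) = 137.276 Mbps.
× 1500 s = 205,914 Mb = 25,739 MB = 25.74 GB.

25.74 GB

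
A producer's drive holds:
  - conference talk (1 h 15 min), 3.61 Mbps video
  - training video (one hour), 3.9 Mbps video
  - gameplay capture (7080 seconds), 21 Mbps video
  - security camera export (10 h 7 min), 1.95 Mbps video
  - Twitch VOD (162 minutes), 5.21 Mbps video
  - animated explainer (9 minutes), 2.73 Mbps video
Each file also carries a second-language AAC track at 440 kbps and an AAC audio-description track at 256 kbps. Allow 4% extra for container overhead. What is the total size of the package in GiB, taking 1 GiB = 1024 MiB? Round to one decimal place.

41.8 GiB

Audio total: 440 + 256 = 696 kbps = 0.696 Mbps.
conference talk: 4.306 Mbps × 4500 s × 1.04 = 20152.1 Mb
training video: 4.596 Mbps × 3600 s × 1.04 = 17207.4 Mb
gameplay capture: 21.696 Mbps × 7080 s × 1.04 = 159752.0 Mb
security camera export: 2.646 Mbps × 36420 s × 1.04 = 100222.0 Mb
Twitch VOD: 5.906 Mbps × 9720 s × 1.04 = 59702.6 Mb
animated explainer: 3.426 Mbps × 540 s × 1.04 = 1924.0 Mb
Total: 358960.1 Mb = 44870.0 MB.
= 41.79 GiB.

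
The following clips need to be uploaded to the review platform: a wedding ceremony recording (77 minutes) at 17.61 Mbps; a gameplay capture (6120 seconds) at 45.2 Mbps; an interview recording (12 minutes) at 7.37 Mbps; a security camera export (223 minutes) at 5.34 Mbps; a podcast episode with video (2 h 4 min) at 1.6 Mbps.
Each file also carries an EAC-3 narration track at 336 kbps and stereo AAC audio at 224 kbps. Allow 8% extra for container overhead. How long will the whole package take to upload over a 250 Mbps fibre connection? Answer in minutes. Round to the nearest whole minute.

Audio total: 336 + 224 = 560 kbps = 0.560 Mbps.
wedding ceremony recording: 18.170 Mbps × 4620 s × 1.08 = 90661.0 Mb
gameplay capture: 45.760 Mbps × 6120 s × 1.08 = 302455.3 Mb
interview recording: 7.930 Mbps × 720 s × 1.08 = 6166.4 Mb
security camera export: 5.900 Mbps × 13380 s × 1.08 = 85257.4 Mb
podcast episode with video: 2.160 Mbps × 7440 s × 1.08 = 17356.0 Mb
Total: 501896.1 Mb = 62737.0 MB.
At 250 Mbps: 501896.1 / 250 = 2008 s ≈ 33.5 minutes.

33 minutes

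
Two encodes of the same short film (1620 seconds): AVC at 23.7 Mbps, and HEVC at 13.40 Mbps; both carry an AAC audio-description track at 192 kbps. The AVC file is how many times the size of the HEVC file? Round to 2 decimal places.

Audio: 192 kbps = 0.192 Mbps.
AVC: 23.892 Mbps × 1620 s = 38705.0 Mb = 4.838 GB.
HEVC: 13.592 Mbps × 1620 s = 22019.0 Mb = 2.752 GB.
Ratio: 4.838 / 2.752 = 1.758.

1.76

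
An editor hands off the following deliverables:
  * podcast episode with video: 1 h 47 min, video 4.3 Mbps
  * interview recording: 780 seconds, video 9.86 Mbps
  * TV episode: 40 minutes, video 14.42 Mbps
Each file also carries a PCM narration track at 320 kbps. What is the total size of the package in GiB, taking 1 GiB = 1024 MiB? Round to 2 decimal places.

8.50 GiB

Audio: 320 kbps = 0.320 Mbps.
podcast episode with video: 4.620 Mbps × 6420 s = 29660.4 Mb
interview recording: 10.180 Mbps × 780 s = 7940.4 Mb
TV episode: 14.740 Mbps × 2400 s = 35376.0 Mb
Total: 72976.8 Mb = 9122.1 MB.
= 8.496 GiB.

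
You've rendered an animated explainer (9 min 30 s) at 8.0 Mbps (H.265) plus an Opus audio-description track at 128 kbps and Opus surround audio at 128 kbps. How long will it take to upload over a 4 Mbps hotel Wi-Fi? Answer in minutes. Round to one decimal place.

19.6 minutes

9 min 30 s = 570 s
Audio total: 128 + 128 = 256 kbps = 0.256 Mbps.
Total bitrate: 8.256 Mbps.
File: 8.256 Mbps × 570 s = 4705.9 Mb.
At 4 Mbps: 4705.9 / 4 = 1176.5 s ≈ 19.6 minutes.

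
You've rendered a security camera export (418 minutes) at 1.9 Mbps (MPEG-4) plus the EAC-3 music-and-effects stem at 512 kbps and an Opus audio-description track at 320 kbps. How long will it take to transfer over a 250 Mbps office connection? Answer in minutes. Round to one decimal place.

4.6 minutes

418 min = 25080 s
Audio total: 512 + 320 = 832 kbps = 0.832 Mbps.
Total bitrate: 2.732 Mbps.
File: 2.732 Mbps × 25080 s = 68518.6 Mb.
At 250 Mbps: 68518.6 / 250 = 274.1 s ≈ 4.57 minutes.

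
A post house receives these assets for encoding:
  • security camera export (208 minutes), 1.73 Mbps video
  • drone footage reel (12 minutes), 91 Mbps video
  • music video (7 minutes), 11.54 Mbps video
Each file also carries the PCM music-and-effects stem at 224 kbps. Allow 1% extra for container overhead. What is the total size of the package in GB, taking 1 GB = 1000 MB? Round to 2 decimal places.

Audio: 224 kbps = 0.224 Mbps.
security camera export: 1.954 Mbps × 12480 s × 1.01 = 24629.8 Mb
drone footage reel: 91.224 Mbps × 720 s × 1.01 = 66338.1 Mb
music video: 11.764 Mbps × 420 s × 1.01 = 4990.3 Mb
Total: 95958.2 Mb = 11994.8 MB.
= 11.99 GB.

11.99 GB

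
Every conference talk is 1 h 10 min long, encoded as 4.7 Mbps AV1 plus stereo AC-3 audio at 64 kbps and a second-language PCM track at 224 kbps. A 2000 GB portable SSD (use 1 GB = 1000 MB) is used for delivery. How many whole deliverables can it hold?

763

1 h 10 min = 70 min = 4200 s
Audio total: 64 + 224 = 288 kbps = 0.288 Mbps.
Total bitrate: 4.988 Mbps.
Per item: 4.988 Mbps × 4200 s = 20,950 Mb = 2,619 MB.
Capacity: 2000 GB = 16,000,000 Mb; 763.74 items → 763 complete.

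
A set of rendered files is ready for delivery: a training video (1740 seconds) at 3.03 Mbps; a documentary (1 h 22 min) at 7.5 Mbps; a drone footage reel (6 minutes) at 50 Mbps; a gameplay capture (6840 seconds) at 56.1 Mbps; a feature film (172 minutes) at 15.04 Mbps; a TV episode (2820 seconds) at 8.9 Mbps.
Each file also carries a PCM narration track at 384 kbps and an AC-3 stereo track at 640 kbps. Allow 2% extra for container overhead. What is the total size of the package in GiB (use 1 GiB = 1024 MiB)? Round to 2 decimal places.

Audio total: 384 + 640 = 1024 kbps = 1.024 Mbps.
training video: 4.054 Mbps × 1740 s × 1.02 = 7195.0 Mb
documentary: 8.524 Mbps × 4920 s × 1.02 = 42776.8 Mb
drone footage reel: 51.024 Mbps × 360 s × 1.02 = 18736.0 Mb
gameplay capture: 57.124 Mbps × 6840 s × 1.02 = 398542.7 Mb
feature film: 16.064 Mbps × 10320 s × 1.02 = 169096.1 Mb
TV episode: 9.924 Mbps × 2820 s × 1.02 = 28545.4 Mb
Total: 664892.1 Mb = 83111.5 MB.
= 77.40 GiB.

77.40 GiB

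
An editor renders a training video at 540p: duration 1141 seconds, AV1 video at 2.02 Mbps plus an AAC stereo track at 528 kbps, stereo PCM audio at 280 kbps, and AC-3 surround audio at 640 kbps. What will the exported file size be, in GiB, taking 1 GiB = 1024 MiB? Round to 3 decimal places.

0.461 GiB

Audio total: 528 + 280 + 640 = 1448 kbps = 1.448 Mbps.
Total bitrate: 2.02 + 1.448 = 3.468 Mbps.
Stream data: 3.468 Mbps × 1141 s = 3957.0 Mb.
3,957 Mb = 494,623,500 bytes ÷ 1,073,741,824 = 0.4607 GiB.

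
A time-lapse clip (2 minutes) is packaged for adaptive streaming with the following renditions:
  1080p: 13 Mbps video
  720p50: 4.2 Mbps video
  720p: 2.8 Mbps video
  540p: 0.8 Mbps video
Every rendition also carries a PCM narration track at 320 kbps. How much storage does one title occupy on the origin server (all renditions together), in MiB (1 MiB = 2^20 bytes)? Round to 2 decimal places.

2 min = 120 s
Audio: 320 kbps = 0.320 Mbps.
Sum of rendition bitrates: (13+0.320) + (4.2+0.320) + (2.8+0.320) + (0.8+0.320) = 22.080 Mbps.
× 120 s = 2,650 Mb = 331.2 MB = 315.9 MiB.

315.86 MiB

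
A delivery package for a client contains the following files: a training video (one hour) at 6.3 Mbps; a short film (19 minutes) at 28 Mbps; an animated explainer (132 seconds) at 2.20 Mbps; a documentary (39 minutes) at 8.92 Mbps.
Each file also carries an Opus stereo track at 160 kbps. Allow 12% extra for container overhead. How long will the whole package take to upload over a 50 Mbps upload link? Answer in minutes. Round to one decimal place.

28.7 minutes

Audio: 160 kbps = 0.160 Mbps.
training video: 6.460 Mbps × 3600 s × 1.12 = 26046.7 Mb
short film: 28.160 Mbps × 1140 s × 1.12 = 35954.7 Mb
animated explainer: 2.360 Mbps × 132 s × 1.12 = 348.9 Mb
documentary: 9.080 Mbps × 2340 s × 1.12 = 23796.9 Mb
Total: 86147.2 Mb = 10768.4 MB.
At 50 Mbps: 86147.2 / 50 = 1723 s ≈ 28.7 minutes.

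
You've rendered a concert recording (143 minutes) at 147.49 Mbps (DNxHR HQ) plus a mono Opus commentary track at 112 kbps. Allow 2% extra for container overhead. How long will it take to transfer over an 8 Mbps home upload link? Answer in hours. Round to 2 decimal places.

44.85 hours

143 min = 8580 s
Audio: 112 kbps = 0.112 Mbps.
Total bitrate: 147.602 Mbps.
File: 147.602 Mbps × 8580 s = 1266425.2 Mb.
With 2% container overhead: ×1.02. → 1291753.7 Mb.
At 8 Mbps: 1291753.7 / 8 = 161469.2 s ≈ 44.9 hours.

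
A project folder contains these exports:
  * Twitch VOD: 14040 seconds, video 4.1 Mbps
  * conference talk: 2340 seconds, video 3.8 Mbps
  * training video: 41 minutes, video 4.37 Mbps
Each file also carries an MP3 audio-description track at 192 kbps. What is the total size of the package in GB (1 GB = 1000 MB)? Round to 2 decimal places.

Audio: 192 kbps = 0.192 Mbps.
Twitch VOD: 4.292 Mbps × 14040 s = 60259.7 Mb
conference talk: 3.992 Mbps × 2340 s = 9341.3 Mb
training video: 4.562 Mbps × 2460 s = 11222.5 Mb
Total: 80823.5 Mb = 10102.9 MB.
= 10.10 GB.

10.10 GB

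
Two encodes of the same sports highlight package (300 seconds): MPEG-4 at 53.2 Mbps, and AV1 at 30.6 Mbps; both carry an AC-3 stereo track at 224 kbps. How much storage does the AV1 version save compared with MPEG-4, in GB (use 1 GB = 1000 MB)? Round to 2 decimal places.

0.85 GB

Audio: 224 kbps = 0.224 Mbps.
MPEG-4: 53.424 Mbps × 300 s = 16027.2 Mb = 2.003 GB.
AV1: 30.824 Mbps × 300 s = 9247.2 Mb = 1.156 GB.
Saving: 2.003 − 1.156 = 0.848 GB.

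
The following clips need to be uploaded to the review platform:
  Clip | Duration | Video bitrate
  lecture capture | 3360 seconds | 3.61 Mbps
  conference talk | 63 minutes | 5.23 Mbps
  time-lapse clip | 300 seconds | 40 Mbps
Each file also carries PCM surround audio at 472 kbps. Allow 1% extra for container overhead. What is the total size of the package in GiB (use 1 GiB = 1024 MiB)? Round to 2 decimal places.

5.57 GiB

Audio: 472 kbps = 0.472 Mbps.
lecture capture: 4.082 Mbps × 3360 s × 1.01 = 13852.7 Mb
conference talk: 5.702 Mbps × 3780 s × 1.01 = 21769.1 Mb
time-lapse clip: 40.472 Mbps × 300 s × 1.01 = 12263.0 Mb
Total: 47884.8 Mb = 5985.6 MB.
= 5.575 GiB.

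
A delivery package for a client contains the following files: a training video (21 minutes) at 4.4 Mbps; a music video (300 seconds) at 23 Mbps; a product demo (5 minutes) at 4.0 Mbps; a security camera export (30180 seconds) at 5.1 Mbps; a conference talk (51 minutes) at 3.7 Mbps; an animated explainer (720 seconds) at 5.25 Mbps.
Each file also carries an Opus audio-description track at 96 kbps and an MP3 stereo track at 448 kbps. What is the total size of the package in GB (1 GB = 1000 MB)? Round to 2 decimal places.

Audio total: 96 + 448 = 544 kbps = 0.544 Mbps.
training video: 4.944 Mbps × 1260 s = 6229.4 Mb
music video: 23.544 Mbps × 300 s = 7063.2 Mb
product demo: 4.544 Mbps × 300 s = 1363.2 Mb
security camera export: 5.644 Mbps × 30180 s = 170335.9 Mb
conference talk: 4.244 Mbps × 3060 s = 12986.6 Mb
animated explainer: 5.794 Mbps × 720 s = 4171.7 Mb
Total: 202150.1 Mb = 25268.8 MB.
= 25.27 GB.

25.27 GB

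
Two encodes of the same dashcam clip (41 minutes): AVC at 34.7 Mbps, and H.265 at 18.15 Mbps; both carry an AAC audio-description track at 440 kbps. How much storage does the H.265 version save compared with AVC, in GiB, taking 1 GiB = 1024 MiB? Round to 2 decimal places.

41 min = 2460 s
Audio: 440 kbps = 0.440 Mbps.
AVC: 35.140 Mbps × 2460 s = 86444.4 Mb = 10.063 GiB.
H.265: 18.590 Mbps × 2460 s = 45731.4 Mb = 5.324 GiB.
Saving: 10.063 − 5.324 = 4.740 GiB.

4.74 GiB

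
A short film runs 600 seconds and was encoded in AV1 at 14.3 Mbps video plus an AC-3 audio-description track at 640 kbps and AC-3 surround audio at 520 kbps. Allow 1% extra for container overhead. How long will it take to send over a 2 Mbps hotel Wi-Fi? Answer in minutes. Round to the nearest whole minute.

Audio total: 640 + 520 = 1160 kbps = 1.160 Mbps.
Total bitrate: 15.460 Mbps.
File: 15.460 Mbps × 600 s = 9276.0 Mb.
With 1% container overhead: ×1.01. → 9368.8 Mb.
At 2 Mbps: 9368.8 / 2 = 4684.4 s ≈ 78.1 minutes.

78 minutes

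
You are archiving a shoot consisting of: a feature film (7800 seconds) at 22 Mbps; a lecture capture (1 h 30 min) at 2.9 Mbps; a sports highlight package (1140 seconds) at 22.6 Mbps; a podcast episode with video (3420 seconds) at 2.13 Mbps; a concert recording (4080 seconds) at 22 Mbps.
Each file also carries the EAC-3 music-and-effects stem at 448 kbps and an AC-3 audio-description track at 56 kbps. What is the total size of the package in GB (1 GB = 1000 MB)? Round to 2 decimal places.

40.13 GB

Audio total: 448 + 56 = 504 kbps = 0.504 Mbps.
feature film: 22.504 Mbps × 7800 s = 175531.2 Mb
lecture capture: 3.404 Mbps × 5400 s = 18381.6 Mb
sports highlight package: 23.104 Mbps × 1140 s = 26338.6 Mb
podcast episode with video: 2.634 Mbps × 3420 s = 9008.3 Mb
concert recording: 22.504 Mbps × 4080 s = 91816.3 Mb
Total: 321076.0 Mb = 40134.5 MB.
= 40.13 GB.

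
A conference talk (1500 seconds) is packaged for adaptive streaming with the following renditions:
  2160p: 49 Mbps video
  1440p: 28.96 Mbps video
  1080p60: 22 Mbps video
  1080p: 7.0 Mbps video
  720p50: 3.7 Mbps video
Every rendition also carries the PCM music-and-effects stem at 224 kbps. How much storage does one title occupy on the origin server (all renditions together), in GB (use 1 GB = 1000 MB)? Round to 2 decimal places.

Audio: 224 kbps = 0.224 Mbps.
Sum of rendition bitrates: (49+0.224) + (28.96+0.224) + (22+0.224) + (7.0+0.224) + (3.7+0.224) = 111.780 Mbps.
× 1500 s = 167,670 Mb = 20,959 MB = 20.96 GB.

20.96 GB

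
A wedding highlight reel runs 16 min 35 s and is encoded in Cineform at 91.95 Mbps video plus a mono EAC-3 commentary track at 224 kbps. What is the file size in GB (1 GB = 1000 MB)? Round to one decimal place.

11.5 GB

16 min 35 s = 995 s
Audio: 224 kbps = 0.224 Mbps.
Total bitrate: 91.95 + 0.224 = 92.174 Mbps.
Stream data: 92.174 Mbps × 995 s = 91713.1 Mb.
91,713 Mb ÷ 8 = 11,464 MB → 11.46 GB.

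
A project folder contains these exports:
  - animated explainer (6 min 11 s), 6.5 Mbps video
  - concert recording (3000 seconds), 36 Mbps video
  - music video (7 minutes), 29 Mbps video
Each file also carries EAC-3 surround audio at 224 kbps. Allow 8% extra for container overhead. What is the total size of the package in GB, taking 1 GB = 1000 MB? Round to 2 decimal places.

Audio: 224 kbps = 0.224 Mbps.
animated explainer: 6.724 Mbps × 371 s × 1.08 = 2694.2 Mb
concert recording: 36.224 Mbps × 3000 s × 1.08 = 117365.8 Mb
music video: 29.224 Mbps × 420 s × 1.08 = 13256.0 Mb
Total: 133315.9 Mb = 16664.5 MB.
= 16.66 GB.

16.66 GB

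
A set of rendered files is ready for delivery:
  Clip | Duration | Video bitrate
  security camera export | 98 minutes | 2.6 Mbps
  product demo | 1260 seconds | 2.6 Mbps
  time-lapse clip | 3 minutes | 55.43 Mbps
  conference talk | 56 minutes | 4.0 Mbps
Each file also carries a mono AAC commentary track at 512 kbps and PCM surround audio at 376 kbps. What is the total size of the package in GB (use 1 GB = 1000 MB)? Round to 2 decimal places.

Audio total: 512 + 376 = 888 kbps = 0.888 Mbps.
security camera export: 3.488 Mbps × 5880 s = 20509.4 Mb
product demo: 3.488 Mbps × 1260 s = 4394.9 Mb
time-lapse clip: 56.318 Mbps × 180 s = 10137.2 Mb
conference talk: 4.888 Mbps × 3360 s = 16423.7 Mb
Total: 51465.2 Mb = 6433.2 MB.
= 6.433 GB.

6.43 GB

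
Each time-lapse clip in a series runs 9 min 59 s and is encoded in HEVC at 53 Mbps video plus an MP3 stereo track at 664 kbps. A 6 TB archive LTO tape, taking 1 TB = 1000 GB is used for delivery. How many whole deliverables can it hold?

9 min 59 s = 599 s
Audio: 664 kbps = 0.664 Mbps.
Total bitrate: 53.664 Mbps.
Per item: 53.664 Mbps × 599 s = 32,145 Mb = 4,018 MB.
Capacity: 6 TB = 48,000,000 Mb; 1493.25 items → 1493 complete.

1493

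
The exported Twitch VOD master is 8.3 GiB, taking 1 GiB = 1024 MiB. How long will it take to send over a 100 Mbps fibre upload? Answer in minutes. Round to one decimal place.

11.9 minutes

File: 8.3 GiB = 71296.5 Mb.
At 100 Mbps: 71296.5 / 100 = 713.0 s ≈ 11.9 minutes.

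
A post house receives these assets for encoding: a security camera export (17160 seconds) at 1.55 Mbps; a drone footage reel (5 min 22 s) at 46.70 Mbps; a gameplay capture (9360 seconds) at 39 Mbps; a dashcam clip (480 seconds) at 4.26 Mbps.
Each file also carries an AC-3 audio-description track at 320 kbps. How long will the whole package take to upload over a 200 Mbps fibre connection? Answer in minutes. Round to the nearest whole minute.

35 minutes

Audio: 320 kbps = 0.320 Mbps.
security camera export: 1.870 Mbps × 17160 s = 32089.2 Mb
drone footage reel: 47.020 Mbps × 322 s = 15140.4 Mb
gameplay capture: 39.320 Mbps × 9360 s = 368035.2 Mb
dashcam clip: 4.580 Mbps × 480 s = 2198.4 Mb
Total: 417463.2 Mb = 52182.9 MB.
At 200 Mbps: 417463.2 / 200 = 2087 s ≈ 34.8 minutes.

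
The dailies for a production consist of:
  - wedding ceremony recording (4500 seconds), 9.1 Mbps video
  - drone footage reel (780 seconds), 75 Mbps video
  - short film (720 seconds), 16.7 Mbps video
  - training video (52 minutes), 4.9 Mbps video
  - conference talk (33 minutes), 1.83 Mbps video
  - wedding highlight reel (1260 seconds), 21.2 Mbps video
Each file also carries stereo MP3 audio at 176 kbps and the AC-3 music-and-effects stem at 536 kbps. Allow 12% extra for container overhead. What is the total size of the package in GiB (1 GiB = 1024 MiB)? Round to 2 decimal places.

Audio total: 176 + 536 = 712 kbps = 0.712 Mbps.
wedding ceremony recording: 9.812 Mbps × 4500 s × 1.12 = 49452.5 Mb
drone footage reel: 75.712 Mbps × 780 s × 1.12 = 66142.0 Mb
short film: 17.412 Mbps × 720 s × 1.12 = 14041.0 Mb
training video: 5.612 Mbps × 3120 s × 1.12 = 19610.6 Mb
conference talk: 2.542 Mbps × 1980 s × 1.12 = 5637.1 Mb
wedding highlight reel: 21.912 Mbps × 1260 s × 1.12 = 30922.2 Mb
Total: 185805.4 Mb = 23225.7 MB.
= 21.63 GiB.

21.63 GiB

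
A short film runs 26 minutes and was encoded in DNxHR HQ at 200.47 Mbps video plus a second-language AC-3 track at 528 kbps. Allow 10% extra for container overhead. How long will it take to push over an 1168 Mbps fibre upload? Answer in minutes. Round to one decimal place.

4.9 minutes

26 min = 1560 s
Audio: 528 kbps = 0.528 Mbps.
Total bitrate: 200.998 Mbps.
File: 200.998 Mbps × 1560 s = 313556.9 Mb.
With 10% container overhead: ×1.10. → 344912.6 Mb.
At 1168 Mbps: 344912.6 / 1168 = 295.3 s ≈ 4.92 minutes.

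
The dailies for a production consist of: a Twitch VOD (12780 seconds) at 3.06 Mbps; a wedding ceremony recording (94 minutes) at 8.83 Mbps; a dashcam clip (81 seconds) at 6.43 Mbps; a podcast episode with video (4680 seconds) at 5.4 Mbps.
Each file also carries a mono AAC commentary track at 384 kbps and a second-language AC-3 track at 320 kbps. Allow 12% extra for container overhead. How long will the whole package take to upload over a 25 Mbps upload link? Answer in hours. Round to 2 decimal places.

Audio total: 384 + 320 = 704 kbps = 0.704 Mbps.
Twitch VOD: 3.764 Mbps × 12780 s × 1.12 = 53876.4 Mb
wedding ceremony recording: 9.534 Mbps × 5640 s × 1.12 = 60224.4 Mb
dashcam clip: 7.134 Mbps × 81 s × 1.12 = 647.2 Mb
podcast episode with video: 6.104 Mbps × 4680 s × 1.12 = 31994.7 Mb
Total: 146742.7 Mb = 18342.8 MB.
At 25 Mbps: 146742.7 / 25 = 5870 s ≈ 1.63 hours.

1.63 hours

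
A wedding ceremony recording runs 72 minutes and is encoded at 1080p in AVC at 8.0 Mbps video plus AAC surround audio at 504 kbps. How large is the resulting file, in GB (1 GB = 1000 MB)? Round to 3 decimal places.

72 min = 4320 s
Audio: 504 kbps = 0.504 Mbps.
Total bitrate: 8.0 + 0.504 = 8.504 Mbps.
Stream data: 8.504 Mbps × 4320 s = 36737.3 Mb.
36,737 Mb ÷ 8 = 4,592 MB → 4.592 GB.

4.592 GB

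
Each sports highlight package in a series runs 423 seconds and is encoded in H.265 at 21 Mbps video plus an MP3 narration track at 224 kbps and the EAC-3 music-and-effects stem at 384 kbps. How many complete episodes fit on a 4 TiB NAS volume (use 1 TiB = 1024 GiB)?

3849

Audio total: 224 + 384 = 608 kbps = 0.608 Mbps.
Total bitrate: 21.608 Mbps.
Per item: 21.608 Mbps × 423 s = 9,140 Mb = 1,143 MB.
Capacity: 4 TiB = 35,184,372 Mb; 3849.42 items → 3849 complete.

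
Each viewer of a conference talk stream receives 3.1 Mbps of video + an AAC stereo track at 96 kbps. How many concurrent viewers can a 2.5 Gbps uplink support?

Audio: 96 kbps = 0.096 Mbps.
Per-viewer media rate: 3.196 Mbps.
2.5 Gbps = 2,500 Mbps; 2,500 / 3.196 = 782.23 → 782 viewers.

782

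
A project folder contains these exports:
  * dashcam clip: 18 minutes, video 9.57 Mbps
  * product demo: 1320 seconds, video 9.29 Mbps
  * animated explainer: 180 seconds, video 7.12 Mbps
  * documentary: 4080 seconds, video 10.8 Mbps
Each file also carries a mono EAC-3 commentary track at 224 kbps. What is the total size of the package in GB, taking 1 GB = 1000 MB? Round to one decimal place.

8.7 GB

Audio: 224 kbps = 0.224 Mbps.
dashcam clip: 9.794 Mbps × 1080 s = 10577.5 Mb
product demo: 9.514 Mbps × 1320 s = 12558.5 Mb
animated explainer: 7.344 Mbps × 180 s = 1321.9 Mb
documentary: 11.024 Mbps × 4080 s = 44977.9 Mb
Total: 69435.8 Mb = 8679.5 MB.
= 8.679 GB.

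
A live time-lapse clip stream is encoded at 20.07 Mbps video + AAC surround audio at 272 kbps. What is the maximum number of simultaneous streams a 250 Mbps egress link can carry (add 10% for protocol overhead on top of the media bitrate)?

Audio: 272 kbps = 0.272 Mbps.
Per-viewer media rate: 20.342 Mbps.
On the wire with 10% overhead: 22.376 Mbps.
250 Mbps = 250.0 Mbps; 250.0 / 22.376 = 11.17 → 11 viewers.

11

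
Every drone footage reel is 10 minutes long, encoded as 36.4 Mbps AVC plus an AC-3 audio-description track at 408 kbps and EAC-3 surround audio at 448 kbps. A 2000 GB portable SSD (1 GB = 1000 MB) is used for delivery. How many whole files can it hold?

715

10 min = 600 s
Audio total: 408 + 448 = 856 kbps = 0.856 Mbps.
Total bitrate: 37.256 Mbps.
Per item: 37.256 Mbps × 600 s = 22,354 Mb = 2,794 MB.
Capacity: 2000 GB = 16,000,000 Mb; 715.77 items → 715 complete.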